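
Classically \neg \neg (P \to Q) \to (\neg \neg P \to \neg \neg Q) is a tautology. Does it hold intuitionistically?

This is the distribution of double negation over implication, which is intuitionistically derivable.
Assume \neg \neg (P \to Q) and \neg \neg P; suppose \neg Q. Then P \to Q would give \neg P (by contraposition), contradicting \neg \neg P; so \neg (P \to Q), contradicting \neg \neg (P \to Q). Hence \neg \neg Q.

Yes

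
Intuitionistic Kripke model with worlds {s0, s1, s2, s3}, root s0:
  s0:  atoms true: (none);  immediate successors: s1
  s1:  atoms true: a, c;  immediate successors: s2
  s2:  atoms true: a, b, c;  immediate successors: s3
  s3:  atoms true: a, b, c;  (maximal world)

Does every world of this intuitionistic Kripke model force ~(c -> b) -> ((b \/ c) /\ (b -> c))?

Yes

s0 ||- ~(c -> b) -> ((b \/ c) /\ (b -> c)) vacuously: no world accessible from s0 forces the antecedent ~(c -> b).
Since the root s0 forces ~(c -> b) -> ((b \/ c) /\ (b -> c)) and forcing is persistent (monotone upward), every world forces it.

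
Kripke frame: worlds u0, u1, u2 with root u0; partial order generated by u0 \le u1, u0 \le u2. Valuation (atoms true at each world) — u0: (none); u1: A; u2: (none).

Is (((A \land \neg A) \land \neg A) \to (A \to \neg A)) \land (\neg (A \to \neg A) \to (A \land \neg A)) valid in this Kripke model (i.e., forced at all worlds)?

Not every world: u0 \nVdash (((A \land \neg A) \land \neg A) \to (A \to \neg A)) \land (\neg (A \to \neg A) \to (A \land \neg A)).
u0 \nVdash (((A \land \neg A) \land \neg A) \to (A \to \neg A)) \land (\neg (A \to \neg A) \to (A \land \neg A)) since u0 fails \neg (A \to \neg A) \to (A \land \neg A).

No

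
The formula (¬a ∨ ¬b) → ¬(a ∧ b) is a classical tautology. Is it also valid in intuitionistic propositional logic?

Yes

This is a constructively valid De Morgan direction (disjunction of negations to negated conjunction), which is intuitionistically derivable.
If ¬a holds at a world then no accessible world forces a, hence none forces a ∧ b; likewise for ¬b.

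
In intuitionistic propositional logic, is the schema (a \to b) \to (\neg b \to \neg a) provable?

Yes

This is the forward direction of contraposition, which is intuitionistically derivable.
Assume a \to b and \neg b. If a held then b would follow, contradicting \neg b; so \neg a.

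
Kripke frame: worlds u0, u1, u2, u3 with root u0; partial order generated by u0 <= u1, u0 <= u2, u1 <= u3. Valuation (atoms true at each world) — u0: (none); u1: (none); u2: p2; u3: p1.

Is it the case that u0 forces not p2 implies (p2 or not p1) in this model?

No

u0 does not force not p2 implies (p2 or not p1): at the accessible world u1, u1 forces not p2 but u1 does not force p2 or not p1.
u1 does not force p2 or not p1: neither disjunct is forced at u1.
u1 lacks atom p2, so u1 does not force p2.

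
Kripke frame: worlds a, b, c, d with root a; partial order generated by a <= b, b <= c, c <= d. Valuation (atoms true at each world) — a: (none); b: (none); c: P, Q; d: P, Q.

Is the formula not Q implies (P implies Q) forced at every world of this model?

a forces not Q implies (P implies Q) vacuously: no world accessible from a forces the antecedent not Q.
Since the root a forces not Q implies (P implies Q) and forcing is persistent (monotone upward), every world forces it.

Yes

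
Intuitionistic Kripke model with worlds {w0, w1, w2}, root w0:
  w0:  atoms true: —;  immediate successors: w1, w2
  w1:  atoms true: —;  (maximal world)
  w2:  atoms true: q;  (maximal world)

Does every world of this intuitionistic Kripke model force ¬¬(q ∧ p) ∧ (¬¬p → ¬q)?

No

Not every world: w0 ⊮ ¬¬(q ∧ p) ∧ (¬¬p → ¬q).
w0 ⊮ ¬¬(q ∧ p) ∧ (¬¬p → ¬q) since w0 fails ¬¬(q ∧ p).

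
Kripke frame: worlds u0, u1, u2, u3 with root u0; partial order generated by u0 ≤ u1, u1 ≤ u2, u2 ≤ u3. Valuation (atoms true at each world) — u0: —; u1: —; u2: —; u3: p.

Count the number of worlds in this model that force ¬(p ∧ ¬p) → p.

1

u0: does not force it — u0 ⊮ ¬(p ∧ ¬p) → p: already at u0 itself, u0 ⊩ ¬(p ∧ ¬p) but u0 ⊮ p.
u1: does not force it — u1 ⊮ ¬(p ∧ ¬p) → p: already at u1 itself, u1 ⊩ ¬(p ∧ ¬p) but u1 ⊮ p.
u2: does not force it.
u3: forces it.
Worlds forcing the formula: {u3}.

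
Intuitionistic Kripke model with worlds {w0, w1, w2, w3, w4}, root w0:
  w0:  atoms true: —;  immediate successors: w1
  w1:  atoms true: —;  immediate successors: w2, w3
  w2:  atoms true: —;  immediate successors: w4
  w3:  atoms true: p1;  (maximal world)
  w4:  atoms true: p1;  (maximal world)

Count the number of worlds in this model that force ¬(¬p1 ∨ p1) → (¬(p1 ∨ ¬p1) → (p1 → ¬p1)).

w0: forces it.
w1: forces it.
w2: forces it.
w3: forces it.
w4: forces it.
Worlds forcing the formula: {w0, w1, w2, w3, w4}.

5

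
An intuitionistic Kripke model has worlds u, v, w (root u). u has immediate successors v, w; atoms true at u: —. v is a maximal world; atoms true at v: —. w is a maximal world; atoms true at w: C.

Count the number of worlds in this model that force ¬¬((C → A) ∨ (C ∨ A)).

u: forces it.
v: forces it.
w: forces it.
Worlds forcing the formula: {u, v, w}.

3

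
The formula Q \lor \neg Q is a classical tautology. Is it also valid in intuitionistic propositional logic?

No

This is the law of excluded middle, which is not intuitionistically valid.
A Kripke countermodel: worlds s0, s1; order generated by s0 \le s1; atoms true at each world — s0:{}; s1:{Q}.
s0 \nVdash Q \lor \neg Q: neither disjunct is forced at s0.
s0 lacks atom Q, so s0 \nVdash Q.
So the root s0 does not force the formula.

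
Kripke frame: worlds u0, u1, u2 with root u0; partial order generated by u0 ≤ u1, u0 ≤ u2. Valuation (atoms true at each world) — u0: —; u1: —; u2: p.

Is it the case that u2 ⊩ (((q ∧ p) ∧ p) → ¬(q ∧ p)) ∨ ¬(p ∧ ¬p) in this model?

u2 ⊩ (((q ∧ p) ∧ p) → ¬(q ∧ p)) ∨ ¬(p ∧ ¬p) via the disjunct ((q ∧ p) ∧ p) → ¬(q ∧ p).

Yes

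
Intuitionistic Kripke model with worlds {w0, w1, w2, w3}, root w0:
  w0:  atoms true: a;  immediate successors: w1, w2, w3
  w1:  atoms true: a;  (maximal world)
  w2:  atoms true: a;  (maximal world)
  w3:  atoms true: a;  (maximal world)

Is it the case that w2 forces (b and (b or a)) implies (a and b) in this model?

w2 forces (b and (b or a)) implies (a and b) vacuously: no world accessible from w2 forces the antecedent b and (b or a).

Yes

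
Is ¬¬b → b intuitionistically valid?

This is double-negation elimination, which is not intuitionistically valid.
A Kripke countermodel: worlds w0, w1; order generated by w0 ≤ w1; atoms true at each world — w0:{}; w1:{b}.
w0 ⊮ ¬¬b → b: already at w0 itself, w0 ⊩ ¬¬b but w0 ⊮ b.
w0 lacks atom b, so w0 ⊮ b.
So the root w0 does not force the formula.

No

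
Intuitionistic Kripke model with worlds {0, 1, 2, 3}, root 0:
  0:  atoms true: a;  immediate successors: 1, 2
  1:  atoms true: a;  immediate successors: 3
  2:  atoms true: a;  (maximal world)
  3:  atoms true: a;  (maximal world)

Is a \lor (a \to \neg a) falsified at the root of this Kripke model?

No

0 \Vdash a \lor (a \to \neg a) via the disjunct a.
So the root 0 forces a \lor (a \to \neg a); the model is not a countermodel.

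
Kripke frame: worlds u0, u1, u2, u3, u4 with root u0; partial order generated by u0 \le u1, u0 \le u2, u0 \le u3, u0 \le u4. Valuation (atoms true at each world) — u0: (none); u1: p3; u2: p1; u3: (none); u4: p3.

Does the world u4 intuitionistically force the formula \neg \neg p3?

u4 \Vdash \neg \neg p3: no world accessible from u4 forces \neg p3.

Yes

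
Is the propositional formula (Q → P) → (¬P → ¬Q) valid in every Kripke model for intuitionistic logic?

This is the forward direction of contraposition, which is intuitionistically derivable.
Assume Q → P and ¬P. If Q held then P would follow, contradicting ¬P; so ¬Q.

Yes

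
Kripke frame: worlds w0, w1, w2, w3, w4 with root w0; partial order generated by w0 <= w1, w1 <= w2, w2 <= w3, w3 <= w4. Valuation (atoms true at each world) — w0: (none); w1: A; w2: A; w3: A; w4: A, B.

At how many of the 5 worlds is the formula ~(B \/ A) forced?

w0: does not force it — w0 ||-/- ~(B \/ A) since w1 is accessible from w0 and w1 ||- B \/ A.
w1: does not force it.
w2: does not force it.
w3: does not force it.
w4: does not force it.
Worlds forcing the formula: { }.

0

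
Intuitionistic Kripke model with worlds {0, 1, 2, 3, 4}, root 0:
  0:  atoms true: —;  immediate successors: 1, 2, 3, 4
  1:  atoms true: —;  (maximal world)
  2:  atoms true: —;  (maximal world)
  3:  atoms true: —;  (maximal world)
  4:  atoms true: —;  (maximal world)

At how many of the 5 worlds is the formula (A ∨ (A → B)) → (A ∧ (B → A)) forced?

0: does not force it — 0 ⊮ (A ∨ (A → B)) → (A ∧ (B → A)): already at 0 itself, 0 ⊩ A ∨ (A → B) but 0 ⊮ A ∧ (B → A).
1: does not force it — 1 ⊮ (A ∨ (A → B)) → (A ∧ (B → A)): already at 1 itself, 1 ⊩ A ∨ (A → B) but 1 ⊮ A ∧ (B → A).
2: does not force it — 2 ⊮ (A ∨ (A → B)) → (A ∧ (B → A)): already at 2 itself, 2 ⊩ A ∨ (A → B) but 2 ⊮ A ∧ (B → A).
3: does not force it.
4: does not force it.
Worlds forcing the formula: { }.

0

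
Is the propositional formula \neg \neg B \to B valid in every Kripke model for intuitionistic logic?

No

This is double-negation elimination, which is not intuitionistically valid.
A Kripke countermodel: worlds u, v; order generated by u \le v; atoms true at each world — u:{}; v:{B}.
u \nVdash \neg \neg B \to B: already at u itself, u \Vdash \neg \neg B but u \nVdash B.
u lacks atom B, so u \nVdash B.
So the root u does not force the formula.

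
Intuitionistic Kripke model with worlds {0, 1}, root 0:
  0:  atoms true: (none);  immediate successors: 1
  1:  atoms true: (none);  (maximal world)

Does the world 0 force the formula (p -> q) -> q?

0 ||-/- (p -> q) -> q: already at 0 itself, 0 ||- p -> q but 0 ||-/- q.
0 lacks atom q, so 0 ||-/- q.

No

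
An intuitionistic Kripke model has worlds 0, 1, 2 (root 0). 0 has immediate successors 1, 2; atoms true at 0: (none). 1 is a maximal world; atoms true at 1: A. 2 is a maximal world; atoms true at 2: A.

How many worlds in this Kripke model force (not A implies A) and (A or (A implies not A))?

0: does not force it — 0 does not force (not A implies A) and (A or (A implies not A)) since 0 fails A or (A implies not A).
1: forces it.
2: forces it.
Worlds forcing the formula: {1, 2}.

2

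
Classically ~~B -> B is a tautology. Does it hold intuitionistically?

This is double-negation elimination, which is not intuitionistically valid.
A Kripke countermodel: worlds u0, u1; order generated by u0 <= u1; atoms true at each world — u0:{}; u1:{B}.
u0 ||-/- ~~B -> B: already at u0 itself, u0 ||- ~~B but u0 ||-/- B.
u0 lacks atom B, so u0 ||-/- B.
So the root u0 does not force the formula.

No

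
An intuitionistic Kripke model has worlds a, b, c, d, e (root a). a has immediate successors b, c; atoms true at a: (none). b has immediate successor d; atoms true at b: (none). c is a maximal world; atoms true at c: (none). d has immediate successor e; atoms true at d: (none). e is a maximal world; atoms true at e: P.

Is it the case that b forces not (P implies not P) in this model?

Yes

b forces not (P implies not P): no world accessible from b forces P implies not P.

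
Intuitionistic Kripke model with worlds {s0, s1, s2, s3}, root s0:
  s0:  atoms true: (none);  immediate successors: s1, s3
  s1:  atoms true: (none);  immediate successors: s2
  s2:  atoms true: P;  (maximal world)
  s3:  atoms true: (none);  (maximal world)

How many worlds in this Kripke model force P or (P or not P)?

2

s0: does not force it — s0 does not force P or (P or not P): neither disjunct is forced at s0.
s1: does not force it.
s2: forces it.
s3: forces it.
Worlds forcing the formula: {s2, s3}.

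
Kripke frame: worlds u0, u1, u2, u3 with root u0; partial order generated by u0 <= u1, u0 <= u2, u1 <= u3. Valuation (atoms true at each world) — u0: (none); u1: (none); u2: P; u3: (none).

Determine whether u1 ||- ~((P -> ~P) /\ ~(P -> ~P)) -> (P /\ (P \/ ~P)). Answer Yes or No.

No

u1 ||-/- ~((P -> ~P) /\ ~(P -> ~P)) -> (P /\ (P \/ ~P)): already at u1 itself, u1 ||- ~((P -> ~P) /\ ~(P -> ~P)) but u1 ||-/- P /\ (P \/ ~P).
u1 ||-/- P /\ (P \/ ~P) since u1 fails P.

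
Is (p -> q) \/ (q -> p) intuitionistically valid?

This is the Gödel–Dummett linearity axiom, which is not intuitionistically valid.
A Kripke countermodel: worlds a, b, c; order generated by a <= b, a <= c; atoms true at each world — a:{}; b:{p}; c:{q}.
a ||-/- (p -> q) \/ (q -> p): neither disjunct is forced at a.
a ||-/- p -> q: at the accessible world b, b ||- p but b ||-/- q.
b lacks atom q, so b ||-/- q.
So the root a does not force the formula.

No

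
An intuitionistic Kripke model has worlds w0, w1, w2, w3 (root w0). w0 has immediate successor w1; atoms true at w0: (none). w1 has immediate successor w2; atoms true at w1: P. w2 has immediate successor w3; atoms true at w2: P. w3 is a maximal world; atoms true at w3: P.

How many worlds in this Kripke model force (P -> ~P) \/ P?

3

w0: does not force it — w0 ||-/- (P -> ~P) \/ P: neither disjunct is forced at w0.
w1: forces it.
w2: forces it.
w3: forces it.
Worlds forcing the formula: {w1, w2, w3}.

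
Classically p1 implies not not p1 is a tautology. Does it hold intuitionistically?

Yes

This is double-negation introduction, which is intuitionistically derivable.
If a world forces p1 then every accessible world forces p1 (persistence), so none forces not p1; hence not not p1.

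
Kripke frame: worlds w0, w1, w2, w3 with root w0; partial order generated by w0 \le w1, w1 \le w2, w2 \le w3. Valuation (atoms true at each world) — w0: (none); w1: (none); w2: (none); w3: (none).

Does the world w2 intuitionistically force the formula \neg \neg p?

No

w2 \nVdash \neg \neg p since w2 is accessible from w2 and w2 \Vdash \neg p.
w2 \Vdash \neg p: no world accessible from w2 forces p.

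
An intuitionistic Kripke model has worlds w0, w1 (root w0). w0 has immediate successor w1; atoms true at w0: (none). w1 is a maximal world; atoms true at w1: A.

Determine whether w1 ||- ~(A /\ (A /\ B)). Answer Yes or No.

Yes

w1 ||- ~(A /\ (A /\ B)): no world accessible from w1 forces A /\ (A /\ B).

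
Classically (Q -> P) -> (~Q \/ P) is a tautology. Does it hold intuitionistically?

No

This is the material-implication-as-disjunction principle, which is not intuitionistically valid.
A Kripke countermodel: worlds s0, s1; order generated by s0 <= s1; atoms true at each world — s0:{}; s1:{P,Q}.
s0 ||-/- (Q -> P) -> (~Q \/ P): already at s0 itself, s0 ||- Q -> P but s0 ||-/- ~Q \/ P.
s0 ||-/- ~Q \/ P: neither disjunct is forced at s0.
s0 ||-/- ~Q since s1 is accessible from s0 and s1 ||- Q.
So the root s0 does not force the formula.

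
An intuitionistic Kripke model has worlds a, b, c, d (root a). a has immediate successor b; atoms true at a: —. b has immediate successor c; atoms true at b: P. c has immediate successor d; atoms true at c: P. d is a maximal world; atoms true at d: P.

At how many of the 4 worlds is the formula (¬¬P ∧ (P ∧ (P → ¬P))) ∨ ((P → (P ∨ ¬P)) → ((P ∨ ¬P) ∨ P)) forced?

3

a: does not force it — a ⊮ (¬¬P ∧ (P ∧ (P → ¬P))) ∨ ((P → (P ∨ ¬P)) → ((P ∨ ¬P) ∨ P)): neither disjunct is forced at a.
b: forces it.
c: forces it.
d: forces it.
Worlds forcing the formula: {b, c, d}.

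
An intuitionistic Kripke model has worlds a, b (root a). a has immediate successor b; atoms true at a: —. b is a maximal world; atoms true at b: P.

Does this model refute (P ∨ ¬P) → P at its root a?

a ⊩ (P ∨ ¬P) → P: every world accessible from a that forces P ∨ ¬P (namely b) also forces P.
So the root a forces (P ∨ ¬P) → P; the model is not a countermodel.

No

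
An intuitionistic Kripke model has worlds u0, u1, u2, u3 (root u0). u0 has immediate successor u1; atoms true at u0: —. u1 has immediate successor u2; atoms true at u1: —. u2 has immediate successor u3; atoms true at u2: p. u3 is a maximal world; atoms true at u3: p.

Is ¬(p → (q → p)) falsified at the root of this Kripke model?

Yes

u0 ⊮ ¬(p → (q → p)) since u0 is accessible from u0 and u0 ⊩ p → (q → p).
u0 ⊩ p → (q → p): every world accessible from u0 that forces p (namely u2, u3) also forces q → p.
So the root u0 does not force ¬(p → (q → p)); the model is a countermodel.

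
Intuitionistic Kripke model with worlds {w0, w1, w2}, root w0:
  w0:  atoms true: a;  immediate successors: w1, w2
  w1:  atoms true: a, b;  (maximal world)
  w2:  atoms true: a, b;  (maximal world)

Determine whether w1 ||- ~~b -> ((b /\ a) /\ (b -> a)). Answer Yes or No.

Yes

w1 ||- ~~b -> ((b /\ a) /\ (b -> a)): every world accessible from w1 that forces ~~b (namely w1) also forces (b /\ a) /\ (b -> a).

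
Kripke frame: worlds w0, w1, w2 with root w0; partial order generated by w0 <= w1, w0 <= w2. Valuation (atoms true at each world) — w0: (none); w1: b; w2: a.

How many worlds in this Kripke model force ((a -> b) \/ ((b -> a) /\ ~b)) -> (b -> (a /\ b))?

1

w0: does not force it — w0 ||-/- ((a -> b) \/ ((b -> a) /\ ~b)) -> (b -> (a /\ b)): at the accessible world w1, w1 ||- (a -> b) \/ ((b -> a) /\ ~b) but w1 ||-/- b -> (a /\ b).
w1: does not force it — w1 ||-/- ((a -> b) \/ ((b -> a) /\ ~b)) -> (b -> (a /\ b)): already at w1 itself, w1 ||- (a -> b) \/ ((b -> a) /\ ~b) but w1 ||-/- b -> (a /\ b).
w2: forces it.
Worlds forcing the formula: {w2}.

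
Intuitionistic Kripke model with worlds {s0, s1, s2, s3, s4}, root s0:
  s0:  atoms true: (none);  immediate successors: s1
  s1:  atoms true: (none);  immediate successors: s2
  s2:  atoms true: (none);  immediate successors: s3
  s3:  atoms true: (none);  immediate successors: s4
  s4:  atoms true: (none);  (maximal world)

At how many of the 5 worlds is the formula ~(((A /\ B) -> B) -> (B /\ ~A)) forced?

5

s0: forces it.
s1: forces it.
s2: forces it.
s3: forces it.
s4: forces it.
Worlds forcing the formula: {s0, s1, s2, s3, s4}.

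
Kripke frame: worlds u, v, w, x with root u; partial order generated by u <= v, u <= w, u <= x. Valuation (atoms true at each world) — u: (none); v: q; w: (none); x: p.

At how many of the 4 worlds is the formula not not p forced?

1

u: does not force it — u does not force not not p since v is accessible from u and v forces not p.
v: does not force it.
w: does not force it.
x: forces it.
Worlds forcing the formula: {x}.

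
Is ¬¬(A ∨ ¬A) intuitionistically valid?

This is the double negation of excluded middle, which is intuitionistically derivable.
Assuming ¬(A ∨ ¬A): from A we'd get A ∨ ¬A, so ¬A; but then A ∨ ¬A again — contradiction. Hence ¬¬(A ∨ ¬A).

Yes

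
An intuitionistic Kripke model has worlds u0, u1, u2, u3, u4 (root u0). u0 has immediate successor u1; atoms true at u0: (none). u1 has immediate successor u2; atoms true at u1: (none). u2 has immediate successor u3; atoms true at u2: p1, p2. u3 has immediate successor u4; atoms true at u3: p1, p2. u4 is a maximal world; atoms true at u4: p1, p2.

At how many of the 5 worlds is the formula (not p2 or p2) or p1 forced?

u0: does not force it — u0 does not force (not p2 or p2) or p1: neither disjunct is forced at u0.
u1: does not force it.
u2: forces it.
u3: forces it.
u4: forces it.
Worlds forcing the formula: {u2, u3, u4}.

3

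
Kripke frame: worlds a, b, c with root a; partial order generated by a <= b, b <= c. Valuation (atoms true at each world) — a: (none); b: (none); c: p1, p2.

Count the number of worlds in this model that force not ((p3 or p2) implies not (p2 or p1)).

3

a: forces it.
b: forces it.
c: forces it.
Worlds forcing the formula: {a, b, c}.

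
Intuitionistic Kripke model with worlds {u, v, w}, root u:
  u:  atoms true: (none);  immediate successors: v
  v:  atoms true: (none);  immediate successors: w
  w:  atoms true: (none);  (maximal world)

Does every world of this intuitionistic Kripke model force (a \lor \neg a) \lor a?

u \Vdash (a \lor \neg a) \lor a via the disjunct a \lor \neg a.
Since the root u forces (a \lor \neg a) \lor a and forcing is persistent (monotone upward), every world forces it.

Yes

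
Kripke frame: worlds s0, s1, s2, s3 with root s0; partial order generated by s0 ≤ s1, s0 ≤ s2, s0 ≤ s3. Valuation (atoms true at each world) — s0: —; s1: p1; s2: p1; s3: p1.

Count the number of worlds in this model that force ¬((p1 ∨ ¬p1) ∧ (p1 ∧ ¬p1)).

4

s0: forces it.
s1: forces it.
s2: forces it.
s3: forces it.
Worlds forcing the formula: {s0, s1, s2, s3}.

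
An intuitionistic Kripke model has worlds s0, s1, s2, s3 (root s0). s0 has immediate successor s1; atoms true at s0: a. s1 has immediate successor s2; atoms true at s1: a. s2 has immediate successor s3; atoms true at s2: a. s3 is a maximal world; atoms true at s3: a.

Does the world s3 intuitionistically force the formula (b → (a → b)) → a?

Yes

s3 ⊩ (b → (a → b)) → a: every world accessible from s3 that forces b → (a → b) (namely s3) also forces a.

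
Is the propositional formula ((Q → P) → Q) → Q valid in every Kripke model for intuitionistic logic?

This is Peirce's law, which is not intuitionistically valid.
A Kripke countermodel: worlds w0, w1; order generated by w0 ≤ w1; atoms true at each world — w0:{}; w1:{Q}.
w0 ⊮ ((Q → P) → Q) → Q: already at w0 itself, w0 ⊩ (Q → P) → Q but w0 ⊮ Q.
w0 lacks atom Q, so w0 ⊮ Q.
So the root w0 does not force the formula.

No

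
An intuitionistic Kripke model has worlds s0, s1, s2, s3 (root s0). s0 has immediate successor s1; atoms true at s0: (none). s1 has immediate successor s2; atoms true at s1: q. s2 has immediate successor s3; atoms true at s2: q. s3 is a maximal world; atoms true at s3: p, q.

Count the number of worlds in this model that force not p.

0

s0: does not force it — s0 does not force not p since s3 is accessible from s0 and s3 forces p.
s1: does not force it — s1 does not force not p since s3 is accessible from s1 and s3 forces p.
s2: does not force it.
s3: does not force it.
Worlds forcing the formula: { }.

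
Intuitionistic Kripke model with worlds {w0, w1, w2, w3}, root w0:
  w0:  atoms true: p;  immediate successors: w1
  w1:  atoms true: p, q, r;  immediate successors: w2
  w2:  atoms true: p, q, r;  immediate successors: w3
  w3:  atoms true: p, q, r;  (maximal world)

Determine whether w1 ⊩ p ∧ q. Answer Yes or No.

Yes

w1 ⊩ p ∧ q since w1 forces both conjuncts.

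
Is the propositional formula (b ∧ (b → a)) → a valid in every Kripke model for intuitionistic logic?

Yes

This is modus ponens in implicational form, which is intuitionistically derivable.
If a world forces b and b → a, then applying the implication at that world (which is accessible from itself) gives a.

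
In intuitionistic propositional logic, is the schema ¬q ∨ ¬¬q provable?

No

This is the weak law of excluded middle, which is not intuitionistically valid.
A Kripke countermodel: worlds s0, s1, s2; order generated by s0 ≤ s1, s0 ≤ s2; atoms true at each world — s0:{}; s1:{q}; s2:{}.
s0 ⊮ ¬q ∨ ¬¬q: neither disjunct is forced at s0.
s0 ⊮ ¬q since s1 is accessible from s0 and s1 ⊩ q.
So the root s0 does not force the formula.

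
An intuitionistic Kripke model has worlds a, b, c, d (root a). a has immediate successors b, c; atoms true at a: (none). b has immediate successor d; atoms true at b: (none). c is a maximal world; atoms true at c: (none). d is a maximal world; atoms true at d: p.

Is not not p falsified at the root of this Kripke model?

Yes

a does not force not not p since c is accessible from a and c forces not p.
c forces not p: no world accessible from c forces p.
So the root a does not force not not p; the model is a countermodel.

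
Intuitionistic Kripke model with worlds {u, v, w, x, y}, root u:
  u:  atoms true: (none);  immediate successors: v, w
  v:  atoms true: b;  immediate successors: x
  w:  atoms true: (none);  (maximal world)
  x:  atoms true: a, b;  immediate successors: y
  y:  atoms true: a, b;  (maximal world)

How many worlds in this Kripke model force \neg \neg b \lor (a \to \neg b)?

4

u: does not force it — u \nVdash \neg \neg b \lor (a \to \neg b): neither disjunct is forced at u.
v: forces it.
w: forces it.
x: forces it.
y: forces it.
Worlds forcing the formula: {v, w, x, y}.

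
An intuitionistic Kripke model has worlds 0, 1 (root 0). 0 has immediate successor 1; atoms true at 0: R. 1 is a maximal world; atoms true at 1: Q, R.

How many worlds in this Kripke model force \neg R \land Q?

0: does not force it — 0 \nVdash \neg R \land Q since 0 fails \neg R.
1: does not force it.
Worlds forcing the formula: { }.

0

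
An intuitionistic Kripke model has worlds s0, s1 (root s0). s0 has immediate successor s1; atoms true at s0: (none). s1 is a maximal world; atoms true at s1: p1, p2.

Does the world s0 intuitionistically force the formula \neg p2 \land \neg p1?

No

s0 \nVdash \neg p2 \land \neg p1 since s0 fails \neg p2.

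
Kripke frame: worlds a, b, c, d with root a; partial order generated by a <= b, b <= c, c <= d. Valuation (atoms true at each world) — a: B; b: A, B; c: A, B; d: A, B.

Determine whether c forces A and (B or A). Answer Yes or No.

c forces A and (B or A) since c forces both conjuncts.

Yes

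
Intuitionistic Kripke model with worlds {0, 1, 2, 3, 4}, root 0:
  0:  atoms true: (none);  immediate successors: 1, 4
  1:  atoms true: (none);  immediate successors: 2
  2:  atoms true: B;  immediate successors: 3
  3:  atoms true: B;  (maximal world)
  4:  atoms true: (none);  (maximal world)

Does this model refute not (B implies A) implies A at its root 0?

0 does not force not (B implies A) implies A: at the accessible world 1, 1 forces not (B implies A) but 1 does not force A.
1 lacks atom A, so 1 does not force A.
So the root 0 does not force not (B implies A) implies A; the model is a countermodel.

Yes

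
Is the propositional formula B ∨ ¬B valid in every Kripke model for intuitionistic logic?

No

This is the law of excluded middle, which is not intuitionistically valid.
A Kripke countermodel: worlds 0, 1; order generated by 0 ≤ 1; atoms true at each world — 0:{}; 1:{B}.
0 ⊮ B ∨ ¬B: neither disjunct is forced at 0.
0 lacks atom B, so 0 ⊮ B.
So the root 0 does not force the formula.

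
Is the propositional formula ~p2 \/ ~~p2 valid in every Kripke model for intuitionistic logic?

No

This is the weak law of excluded middle, which is not intuitionistically valid.
A Kripke countermodel: worlds a, b, c; order generated by a <= b, a <= c; atoms true at each world — a:{}; b:{p2}; c:{}.
a ||-/- ~p2 \/ ~~p2: neither disjunct is forced at a.
a ||-/- ~p2 since b is accessible from a and b ||- p2.
So the root a does not force the formula.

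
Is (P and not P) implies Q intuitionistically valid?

This is an instance of ex falso quodlibet, which is intuitionistically derivable.
No world can force both P and not P, so the antecedent P and not P is never forced and the implication holds vacuously at every world.

Yes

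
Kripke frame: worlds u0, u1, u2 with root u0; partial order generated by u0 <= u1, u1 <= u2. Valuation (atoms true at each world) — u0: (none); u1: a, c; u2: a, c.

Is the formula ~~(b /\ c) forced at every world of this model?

No

Not every world: u0 ||-/- ~~(b /\ c).
u0 ||-/- ~~(b /\ c) since u0 is accessible from u0 and u0 ||- ~(b /\ c).
u0 ||- ~(b /\ c): no world accessible from u0 forces b /\ c.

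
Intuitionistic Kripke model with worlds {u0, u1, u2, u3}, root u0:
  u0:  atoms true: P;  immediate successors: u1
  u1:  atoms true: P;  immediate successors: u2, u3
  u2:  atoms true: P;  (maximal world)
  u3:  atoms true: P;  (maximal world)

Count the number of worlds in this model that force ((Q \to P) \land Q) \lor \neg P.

0

u0: does not force it — u0 \nVdash ((Q \to P) \land Q) \lor \neg P: neither disjunct is forced at u0.
u1: does not force it — u1 \nVdash ((Q \to P) \land Q) \lor \neg P: neither disjunct is forced at u1.
u2: does not force it.
u3: does not force it.
Worlds forcing the formula: { }.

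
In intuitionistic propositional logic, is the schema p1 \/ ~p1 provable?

No

This is the law of excluded middle, which is not intuitionistically valid.
A Kripke countermodel: worlds w0, w1; order generated by w0 <= w1; atoms true at each world — w0:{}; w1:{p1}.
w0 ||-/- p1 \/ ~p1: neither disjunct is forced at w0.
w0 lacks atom p1, so w0 ||-/- p1.
So the root w0 does not force the formula.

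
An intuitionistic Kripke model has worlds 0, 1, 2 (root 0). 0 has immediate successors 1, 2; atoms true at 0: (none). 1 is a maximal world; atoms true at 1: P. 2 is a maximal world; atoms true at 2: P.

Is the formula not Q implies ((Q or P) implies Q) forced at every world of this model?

No

Not every world: 0 does not force not Q implies ((Q or P) implies Q).
0 does not force not Q implies ((Q or P) implies Q): already at 0 itself, 0 forces not Q but 0 does not force (Q or P) implies Q.
0 does not force (Q or P) implies Q: at the accessible world 1, 1 forces Q or P but 1 does not force Q.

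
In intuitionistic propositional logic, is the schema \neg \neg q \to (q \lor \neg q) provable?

No

This is a variant of double-negation elimination (deriving excluded middle from double negation), which is not intuitionistically valid.
A Kripke countermodel: worlds a, b; order generated by a \le b; atoms true at each world — a:{}; b:{q}.
a \nVdash \neg \neg q \to (q \lor \neg q): already at a itself, a \Vdash \neg \neg q but a \nVdash q \lor \neg q.
a \nVdash q \lor \neg q: neither disjunct is forced at a.
a lacks atom q, so a \nVdash q.
So the root a does not force the formula.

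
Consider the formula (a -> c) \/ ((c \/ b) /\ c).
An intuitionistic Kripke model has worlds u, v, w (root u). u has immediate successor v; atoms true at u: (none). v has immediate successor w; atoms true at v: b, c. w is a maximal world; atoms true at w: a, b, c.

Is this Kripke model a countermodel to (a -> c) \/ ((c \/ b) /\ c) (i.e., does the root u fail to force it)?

u ||- (a -> c) \/ ((c \/ b) /\ c) via the disjunct a -> c.
So the root u forces (a -> c) \/ ((c \/ b) /\ c); the model is not a countermodel.

No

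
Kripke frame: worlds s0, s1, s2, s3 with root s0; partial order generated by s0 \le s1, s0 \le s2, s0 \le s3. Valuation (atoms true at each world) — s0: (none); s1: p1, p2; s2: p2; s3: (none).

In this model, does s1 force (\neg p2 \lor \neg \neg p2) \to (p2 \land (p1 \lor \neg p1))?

Yes

s1 \Vdash (\neg p2 \lor \neg \neg p2) \to (p2 \land (p1 \lor \neg p1)): every world accessible from s1 that forces \neg p2 \lor \neg \neg p2 (namely s1) also forces p2 \land (p1 \lor \neg p1).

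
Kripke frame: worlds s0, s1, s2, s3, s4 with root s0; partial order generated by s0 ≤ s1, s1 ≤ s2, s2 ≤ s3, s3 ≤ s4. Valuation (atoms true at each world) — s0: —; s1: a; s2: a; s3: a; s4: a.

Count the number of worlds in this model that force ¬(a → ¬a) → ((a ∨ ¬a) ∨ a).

s0: does not force it — s0 ⊮ ¬(a → ¬a) → ((a ∨ ¬a) ∨ a): already at s0 itself, s0 ⊩ ¬(a → ¬a) but s0 ⊮ (a ∨ ¬a) ∨ a.
s1: forces it.
s2: forces it.
s3: forces it.
s4: forces it.
Worlds forcing the formula: {s1, s2, s3, s4}.

4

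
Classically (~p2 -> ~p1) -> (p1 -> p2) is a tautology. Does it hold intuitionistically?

No

This is the converse of contraposition, which is not intuitionistically valid.
A Kripke countermodel: worlds w0, w1; order generated by w0 <= w1; atoms true at each world — w0:{p1}; w1:{p1,p2}.
w0 ||-/- (~p2 -> ~p1) -> (p1 -> p2): already at w0 itself, w0 ||- ~p2 -> ~p1 but w0 ||-/- p1 -> p2.
w0 ||-/- p1 -> p2: already at w0 itself, w0 ||- p1 but w0 ||-/- p2.
w0 lacks atom p2, so w0 ||-/- p2.
So the root w0 does not force the formula.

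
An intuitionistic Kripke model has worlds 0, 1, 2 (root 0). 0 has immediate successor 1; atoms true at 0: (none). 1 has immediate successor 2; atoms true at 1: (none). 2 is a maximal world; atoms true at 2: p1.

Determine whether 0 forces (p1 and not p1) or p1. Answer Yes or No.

No

0 does not force (p1 and not p1) or p1: neither disjunct is forced at 0.
0 does not force p1 and not p1 since 0 fails p1.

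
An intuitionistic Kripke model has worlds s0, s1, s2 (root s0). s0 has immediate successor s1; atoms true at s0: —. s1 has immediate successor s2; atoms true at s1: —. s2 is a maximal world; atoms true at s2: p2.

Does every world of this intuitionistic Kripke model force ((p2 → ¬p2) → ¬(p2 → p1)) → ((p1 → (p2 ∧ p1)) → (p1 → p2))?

Yes

s0 ⊩ ((p2 → ¬p2) → ¬(p2 → p1)) → ((p1 → (p2 ∧ p1)) → (p1 → p2)): every world accessible from s0 that forces (p2 → ¬p2) → ¬(p2 → p1) (namely s0, s1, s2) also forces (p1 → (p2 ∧ p1)) → (p1 → p2).
Since the root s0 forces ((p2 → ¬p2) → ¬(p2 → p1)) → ((p1 → (p2 ∧ p1)) → (p1 → p2)) and forcing is persistent (monotone upward), every world forces it.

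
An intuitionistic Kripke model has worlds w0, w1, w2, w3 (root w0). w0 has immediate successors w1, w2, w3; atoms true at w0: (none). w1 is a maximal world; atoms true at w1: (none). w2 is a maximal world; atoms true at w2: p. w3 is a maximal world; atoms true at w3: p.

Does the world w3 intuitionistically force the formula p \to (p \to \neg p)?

w3 \nVdash p \to (p \to \neg p): already at w3 itself, w3 \Vdash p but w3 \nVdash p \to \neg p.
w3 \nVdash p \to \neg p: already at w3 itself, w3 \Vdash p but w3 \nVdash \neg p.
w3 \nVdash \neg p since w3 is accessible from w3 and w3 \Vdash p.

No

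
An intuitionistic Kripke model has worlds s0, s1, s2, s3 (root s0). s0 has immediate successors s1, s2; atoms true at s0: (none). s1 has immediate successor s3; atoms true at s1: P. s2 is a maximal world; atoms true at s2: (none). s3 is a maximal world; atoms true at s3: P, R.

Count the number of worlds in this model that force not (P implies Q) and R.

1

s0: does not force it — s0 does not force not (P implies Q) and R since s0 fails not (P implies Q).
s1: does not force it — s1 does not force not (P implies Q) and R since s1 fails R.
s2: does not force it.
s3: forces it.
Worlds forcing the formula: {s3}.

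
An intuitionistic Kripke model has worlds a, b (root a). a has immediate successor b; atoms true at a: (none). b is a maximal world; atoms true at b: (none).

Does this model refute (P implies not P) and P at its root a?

a does not force (P implies not P) and P since a fails P.
So the root a does not force (P implies not P) and P; the model is a countermodel.

Yes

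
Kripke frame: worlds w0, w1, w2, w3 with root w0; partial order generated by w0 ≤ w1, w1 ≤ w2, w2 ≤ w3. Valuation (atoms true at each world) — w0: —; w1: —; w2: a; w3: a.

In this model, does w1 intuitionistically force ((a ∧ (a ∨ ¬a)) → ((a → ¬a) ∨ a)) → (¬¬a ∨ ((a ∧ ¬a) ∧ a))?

w1 ⊩ ((a ∧ (a ∨ ¬a)) → ((a → ¬a) ∨ a)) → (¬¬a ∨ ((a ∧ ¬a) ∧ a)): every world accessible from w1 that forces (a ∧ (a ∨ ¬a)) → ((a → ¬a) ∨ a) (namely w1, w2, w3) also forces ¬¬a ∨ ((a ∧ ¬a) ∧ a).

Yes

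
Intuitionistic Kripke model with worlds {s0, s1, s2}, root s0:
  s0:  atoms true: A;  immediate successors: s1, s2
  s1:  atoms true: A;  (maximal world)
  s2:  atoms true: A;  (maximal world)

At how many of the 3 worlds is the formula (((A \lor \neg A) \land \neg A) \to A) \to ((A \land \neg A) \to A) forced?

3

s0: forces it.
s1: forces it.
s2: forces it.
Worlds forcing the formula: {s0, s1, s2}.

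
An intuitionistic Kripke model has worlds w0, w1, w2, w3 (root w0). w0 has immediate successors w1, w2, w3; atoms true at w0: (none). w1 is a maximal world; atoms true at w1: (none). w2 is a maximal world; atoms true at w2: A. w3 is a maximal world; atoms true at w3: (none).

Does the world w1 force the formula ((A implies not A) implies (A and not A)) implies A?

Yes

w1 forces ((A implies not A) implies (A and not A)) implies A vacuously: no world accessible from w1 forces the antecedent (A implies not A) implies (A and not A).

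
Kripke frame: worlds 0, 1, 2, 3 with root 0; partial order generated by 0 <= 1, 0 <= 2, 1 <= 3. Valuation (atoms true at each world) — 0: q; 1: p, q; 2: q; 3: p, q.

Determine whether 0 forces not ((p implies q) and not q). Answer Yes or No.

Yes

0 forces not ((p implies q) and not q): no world accessible from 0 forces (p implies q) and not q.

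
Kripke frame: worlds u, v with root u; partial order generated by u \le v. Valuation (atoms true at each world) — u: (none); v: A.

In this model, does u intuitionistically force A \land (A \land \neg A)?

u \nVdash A \land (A \land \neg A) since u fails A.

No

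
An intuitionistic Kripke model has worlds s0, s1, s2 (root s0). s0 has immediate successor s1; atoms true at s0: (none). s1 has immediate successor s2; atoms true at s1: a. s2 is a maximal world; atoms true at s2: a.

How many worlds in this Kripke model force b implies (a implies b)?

3

s0: forces it.
s1: forces it.
s2: forces it.
Worlds forcing the formula: {s0, s1, s2}.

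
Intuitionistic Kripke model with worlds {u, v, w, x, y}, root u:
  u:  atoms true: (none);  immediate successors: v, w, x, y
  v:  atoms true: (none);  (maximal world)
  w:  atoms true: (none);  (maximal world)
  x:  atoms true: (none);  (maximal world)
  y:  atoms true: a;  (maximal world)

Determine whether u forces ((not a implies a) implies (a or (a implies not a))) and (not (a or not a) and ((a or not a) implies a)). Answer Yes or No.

No

u does not force ((not a implies a) implies (a or (a implies not a))) and (not (a or not a) and ((a or not a) implies a)) since u fails not (a or not a) and ((a or not a) implies a).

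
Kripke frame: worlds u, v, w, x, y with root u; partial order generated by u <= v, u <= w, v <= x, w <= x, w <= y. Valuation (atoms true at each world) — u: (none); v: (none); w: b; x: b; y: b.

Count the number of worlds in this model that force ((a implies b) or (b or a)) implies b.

u: does not force it — u does not force ((a implies b) or (b or a)) implies b: already at u itself, u forces (a implies b) or (b or a) but u does not force b.
v: does not force it — v does not force ((a implies b) or (b or a)) implies b: already at v itself, v forces (a implies b) or (b or a) but v does not force b.
w: forces it.
x: forces it.
y: forces it.
Worlds forcing the formula: {w, x, y}.

3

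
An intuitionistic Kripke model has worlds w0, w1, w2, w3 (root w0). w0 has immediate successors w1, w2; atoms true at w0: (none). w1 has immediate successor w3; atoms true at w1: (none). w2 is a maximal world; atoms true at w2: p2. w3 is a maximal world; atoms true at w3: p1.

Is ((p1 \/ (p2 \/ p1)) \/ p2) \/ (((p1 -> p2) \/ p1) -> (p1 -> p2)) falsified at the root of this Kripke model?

Yes

w0 ||-/- ((p1 \/ (p2 \/ p1)) \/ p2) \/ (((p1 -> p2) \/ p1) -> (p1 -> p2)): neither disjunct is forced at w0.
w0 ||-/- (p1 \/ (p2 \/ p1)) \/ p2: neither disjunct is forced at w0.
w0 ||-/- p1 \/ (p2 \/ p1): neither disjunct is forced at w0.
So the root w0 does not force ((p1 \/ (p2 \/ p1)) \/ p2) \/ (((p1 -> p2) \/ p1) -> (p1 -> p2)); the model is a countermodel.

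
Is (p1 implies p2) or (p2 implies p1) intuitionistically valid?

This is the Gödel–Dummett linearity axiom, which is not intuitionistically valid.
A Kripke countermodel: worlds u0, u1, u2; order generated by u0 <= u1, u0 <= u2; atoms true at each world — u0:{}; u1:{p1}; u2:{p2}.
u0 does not force (p1 implies p2) or (p2 implies p1): neither disjunct is forced at u0.
u0 does not force p1 implies p2: at the accessible world u1, u1 forces p1 but u1 does not force p2.
u1 lacks atom p2, so u1 does not force p2.
So the root u0 does not force the formula.

No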